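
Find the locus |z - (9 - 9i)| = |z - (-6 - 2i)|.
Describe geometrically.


Equal distances means the locus is the perpendicular bisector of z1 and z2.
Midpoint = ((9+(-6))/2, (-9+(-2))/2) = (1.5000, -5.5000)

Perpendicular bisector through (1.5000, -5.5000)


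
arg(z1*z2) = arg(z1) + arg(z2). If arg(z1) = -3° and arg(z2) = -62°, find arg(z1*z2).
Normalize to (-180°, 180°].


arg(z1*z2) = -3° - 62° = -65°
Normalized to (-180°, 180°]: -65°

-65°


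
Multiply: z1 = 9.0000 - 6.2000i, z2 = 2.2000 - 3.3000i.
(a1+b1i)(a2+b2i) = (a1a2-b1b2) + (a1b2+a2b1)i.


Real = 9*2.2 - (-6.2)*(-3.3) = 19.8 - 20.46 = -0.66
Imag = 9*(-3.3) + 2.2*(-6.2) = -29.7 - (13.64) = -43.34

-0.6600 - 43.3400i


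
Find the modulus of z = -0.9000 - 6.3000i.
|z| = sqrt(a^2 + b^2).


|z| = sqrt((-0.9)^2 + (-6.3)^2) = sqrt(0.81 + 39.69) = sqrt(40.5) = 6.3640

|z| = 6.3640


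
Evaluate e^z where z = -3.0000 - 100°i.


e^-3.0000 = 0.0498
cos(-100°) = -0.1736
sin(-100°) = -0.9848
Real = 0.0498*(-0.1736) = -0.0086
Imag = 0.0498*(-0.9848) = -0.0490

-0.0086 - 0.0490i


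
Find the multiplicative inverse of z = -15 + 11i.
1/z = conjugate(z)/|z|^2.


|z|^2 = 225+121 = 346
1/z = (-15 - 11i)/346

1/z = -0.0434 - 0.0318i


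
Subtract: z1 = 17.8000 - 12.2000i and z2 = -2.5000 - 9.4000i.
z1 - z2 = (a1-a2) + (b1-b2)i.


Real: 17.8 + 2.5 = 20.3
Imag: -12.2 + 9.4 = -2.8

20.3000 - 2.8000i


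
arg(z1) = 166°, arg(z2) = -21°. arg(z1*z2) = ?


arg(z1*z2) = 166° - 21° = 145°
Normalized to (-180°, 180°]: 145°

145°


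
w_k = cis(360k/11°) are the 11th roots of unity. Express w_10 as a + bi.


Angle = 360*10/11 = 327.2727°
a = cos(327.2727°) = 0.8413
b = sin(327.2727°) = -0.5406

0.8413 - 0.5406i


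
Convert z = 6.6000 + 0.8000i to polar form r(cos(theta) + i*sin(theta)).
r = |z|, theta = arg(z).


r = sqrt(43.56+0.64) = sqrt(44.2) = 6.6483
theta = atan2(0.8, 6.6) = 6.9112 degrees

r = 6.6483, theta = 6.9112 degrees


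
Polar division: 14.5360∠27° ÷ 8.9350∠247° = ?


r = 14.5360 / 8.9350 = 1.6269
theta = 27° - 247° = -220° = 140° (mod 360)

1.6269 cis(140°)


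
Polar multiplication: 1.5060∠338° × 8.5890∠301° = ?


r = 1.5060 * 8.5890 = 12.9350
theta = 338° + 301° = 639° = 279° (mod 360)

12.9350 cis(279°)


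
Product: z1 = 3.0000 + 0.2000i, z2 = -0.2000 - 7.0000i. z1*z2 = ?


Real = 3*(-0.2) - 0.2*(-7) = -0.6 - (-1.4) = 0.8
Imag = 3*(-7) - (0.2)*0.2 = -21 - (0.04) = -21.04

0.8000 - 21.0400i


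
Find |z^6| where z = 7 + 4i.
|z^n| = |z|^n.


|z| = sqrt(49+16) = sqrt(65) = 8.0623
|z^6| = |z|^6 = (sqrt(65))^6 = 65^3 = 274625

|z^6| = 274625


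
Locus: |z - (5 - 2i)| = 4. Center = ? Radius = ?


|z - z0| = r is a circle with center z0 and radius r.
Center = (5, -2), radius = 4

Circle with center (5, -2) and radius 4


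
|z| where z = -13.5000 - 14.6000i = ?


|z| = sqrt((-13.5)^2 + (-14.6)^2) = sqrt(182.25 + 213.16) = sqrt(395.41) = 19.8849

|z| = 19.8849


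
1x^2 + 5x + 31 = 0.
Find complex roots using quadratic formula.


disc = 5^2 - 4*1*31 = 25 - 124 = -99
sqrt(|disc|) = sqrt(99) = 9.9499
Real part = -5/(2*1) = -2.5000
Imag part = 9.9499/(2*1) = 4.9749

-2.5000 ± 4.9749i


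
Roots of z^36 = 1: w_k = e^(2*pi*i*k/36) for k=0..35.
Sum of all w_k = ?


The sum of all 36th roots of unity is 0.
Geometric series: (1 - w^36)/(1 - w) = (1-1)/(1-w) = 0 since w^36 = 1, w ≠ 1.
Alternatively: coefficient of z^35 in z^36 - 1 is 0.

0


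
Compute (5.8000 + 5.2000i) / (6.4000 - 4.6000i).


Conjugate of z2 = 6.4000 + 4.6000i
Numerator: (5.8000 + 5.2000i)(6.4000 + 4.6000i) = 13.2000 + 59.9600i
Denominator: 6.4^2 + (-4.6)^2 = 62.12
Result = (13.2000 + 59.9600i)/62.12

0.2125 + 0.9652i


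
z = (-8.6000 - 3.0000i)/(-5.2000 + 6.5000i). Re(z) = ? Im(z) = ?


Multiply by conjugate: (-8.6000 - 3.0000i)(-5.2000 - 6.5000i) / ((-5.2)^2 + 6.5^2)
Numerator real = -8.6*(-5.2) - (3)*6.5 = 25.22
Numerator imag = -3*(-5.2) - (-8.6)*6.5 = 71.5
Denominator = 69.29
Re(z) = 25.22/69.29 = 0.3640
Im(z) = 71.5/69.29 = 1.0319

Re(z) = 0.3640, Im(z) = 1.0319


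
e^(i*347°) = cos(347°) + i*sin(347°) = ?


cos(347°) = 0.9744
sin(347°) = -0.2250

e^(i*347°) = 0.9744 - 0.2250i


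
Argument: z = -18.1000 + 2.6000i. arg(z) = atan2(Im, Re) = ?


Re = -18.1, Im = 2.6
arg = atan2(2.6, -18.1) = 171.8256 degrees

arg(z) = 171.8256 degrees


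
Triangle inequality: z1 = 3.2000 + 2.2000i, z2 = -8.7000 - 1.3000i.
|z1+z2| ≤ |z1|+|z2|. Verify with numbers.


|z1| = sqrt(3.2^2 + 2.2^2) = sqrt(15.08) = 3.8833
|z2| = sqrt((-8.7)^2 + (-1.3)^2) = sqrt(77.38) = 8.7966
z1+z2 = -5.5000 + 0.9000i
|z1+z2| = sqrt(31.06) = 5.5731
|z1|+|z2| = 3.8833 + 8.7966 = 12.6799

|z1+z2| = 5.5731 ≤ |z1|+|z2| = 12.6799 (verified)


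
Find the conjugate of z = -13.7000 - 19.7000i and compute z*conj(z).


z_bar = -13.7000 + 19.7000i
z*z_bar = (-13.7)^2 + (-19.7)^2 = 187.69 + 388.09 = 575.78

z_bar = -13.7000 + 19.7000i, z*z_bar = 575.78


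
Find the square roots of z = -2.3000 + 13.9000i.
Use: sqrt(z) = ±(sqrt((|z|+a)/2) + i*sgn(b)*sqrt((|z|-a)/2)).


|z| = sqrt(5.29+193.21) = 14.0890
sqrt((|z|+a)/2) = sqrt((14.0890+(-2.3))/2) = sqrt(5.8945) = 2.4279
sqrt((|z|-a)/2) = sqrt((14.0890-(-2.3))/2) = sqrt(8.1945) = 2.8626

±(2.4279 + 2.8626i) i.e. 2.4279 + 2.8626i and -2.4279 - 2.8626i


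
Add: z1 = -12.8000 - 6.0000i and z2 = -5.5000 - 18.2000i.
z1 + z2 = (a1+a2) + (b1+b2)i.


Real: -12.8 - 5.5 = -18.3
Imag: -6 - 18.2 = -24.2

-18.3000 - 24.2000i


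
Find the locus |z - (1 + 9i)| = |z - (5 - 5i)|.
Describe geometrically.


Equal distances means the locus is the perpendicular bisector of z1 and z2.
Midpoint = ((1+5)/2, (9+(-5))/2) = (3.0000, 2.0000)

Perpendicular bisector through (3.0000, 2.0000)


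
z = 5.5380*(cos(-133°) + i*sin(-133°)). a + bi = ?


a = 5.5380*cos(-133°) = 5.5380*(-0.682) = -3.7769
b = 5.5380*sin(-133°) = 5.5380*(-0.73135) = -4.0502

-3.7769 - 4.0502i


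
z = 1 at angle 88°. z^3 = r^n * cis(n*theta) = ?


r^3 = 1^3 = 1
n*theta = 3*88° = 264° = 264° (mod 360)
a = 1*cos(264°) = -0.1045
b = 1*sin(264°) = -0.9945

1 cis(264°) = -0.1045 - 0.9945i


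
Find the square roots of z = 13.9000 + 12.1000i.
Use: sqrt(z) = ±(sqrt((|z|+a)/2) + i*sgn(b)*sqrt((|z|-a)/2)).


|z| = sqrt(193.21+146.41) = 18.4288
sqrt((|z|+a)/2) = sqrt((18.4288+13.9)/2) = sqrt(16.1644) = 4.0205
sqrt((|z|-a)/2) = sqrt((18.4288-13.9)/2) = sqrt(2.2644) = 1.5048

±(4.0205 + 1.5048i) i.e. 4.0205 + 1.5048i and -4.0205 - 1.5048i


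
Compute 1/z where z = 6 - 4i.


|z|^2 = 36+16 = 52
1/z = (6 + 4i)/52

1/z = 0.1154 + 0.0769i


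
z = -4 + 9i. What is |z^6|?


|z| = sqrt(16+81) = sqrt(97) = 9.8489
|z^6| = |z|^6 = (sqrt(97))^6 = 97^3 = 912673

|z^6| = 912673


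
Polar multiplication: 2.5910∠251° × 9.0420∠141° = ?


r = 2.5910 * 9.0420 = 23.4278
theta = 251° + 141° = 392° = 32° (mod 360)

23.4278 cis(32°)


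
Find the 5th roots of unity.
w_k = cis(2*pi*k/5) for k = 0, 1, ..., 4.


The 5th roots of unity are cis(360k/5°) for k=0..4
Angle step = 360/5 = 72°
Primitive root: cis(72°)
Primitive root = 0.3090 + 0.9511i

5 roots at angles: 0°, 72°, 144°, 216°, 288°


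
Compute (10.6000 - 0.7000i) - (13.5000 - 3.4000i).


Real: 10.6 - 13.5 = -2.9
Imag: -0.7 + 3.4 = 2.7

-2.9000 + 2.7000i


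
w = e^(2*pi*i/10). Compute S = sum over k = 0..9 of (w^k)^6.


The roots are w_k = w^k with w = e^(2*pi*i/10), and (w^k)^6 = (w^6)^k.
So S = 1 + u + u^2 + ... + u^(9) with u = w^6.
6 = 0*10 + 6, so 6 is not a multiple of 10: u = w^6 ≠ 1 (w is a primitive 10th root), while u^10 = (w^10)^6 = 1.
Geometric series: S = (1 - u^10)/(1 - u) = (1 - 1)/(1 - u) = 0

S = 0


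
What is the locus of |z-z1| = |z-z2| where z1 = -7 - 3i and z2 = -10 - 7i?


Equal distances means the locus is the perpendicular bisector of z1 and z2.
Midpoint = ((-7+(-10))/2, (-3+(-7))/2) = (-8.5000, -5.0000)

Perpendicular bisector through (-8.5000, -5.0000)


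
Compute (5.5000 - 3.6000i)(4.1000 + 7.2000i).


Real = 5.5*4.1 - (-3.6)*7.2 = 22.55 - (-25.92) = 48.47
Imag = 5.5*7.2 + 4.1*(-3.6) = 39.6 - (14.76) = 24.84

48.4700 + 24.8400i


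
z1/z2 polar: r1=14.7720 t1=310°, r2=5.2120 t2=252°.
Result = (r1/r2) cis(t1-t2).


r = 14.7720 / 5.2120 = 2.8342
theta = 310° - 252° = 58° = 58° (mod 360)

2.8342 cis(58°)


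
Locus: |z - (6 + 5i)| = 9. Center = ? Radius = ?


|z - z0| = r is a circle with center z0 and radius r.
Center = (6, 5), radius = 9

Circle with center (6, 5) and radius 9


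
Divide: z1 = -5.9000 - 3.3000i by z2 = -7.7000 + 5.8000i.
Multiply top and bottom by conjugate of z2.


Conjugate of z2 = -7.7000 - 5.8000i
Numerator: (-5.9000 - 3.3000i)(-7.7000 - 5.8000i) = 26.2900 + 59.6300i
Denominator: (-7.7)^2 + 5.8^2 = 92.93
Result = (26.2900 + 59.6300i)/92.93

0.2829 + 0.6417i


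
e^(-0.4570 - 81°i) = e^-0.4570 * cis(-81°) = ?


e^-0.4570 = 0.6332
cos(-81°) = 0.15643
sin(-81°) = -0.9877
Real = 0.6332*0.15643 = 0.0991
Imag = 0.6332*(-0.9877) = -0.6254

0.0991 - 0.6254i


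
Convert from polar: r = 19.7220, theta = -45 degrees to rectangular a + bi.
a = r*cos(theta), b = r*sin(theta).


a = 19.7220*cos(-45°) = 19.7220*0.70711 = 13.9456
b = 19.7220*sin(-45°) = 19.7220*(-0.70711) = -13.9456

13.9456 - 13.9456i


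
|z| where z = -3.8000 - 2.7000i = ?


|z| = sqrt((-3.8)^2 + (-2.7)^2) = sqrt(14.44 + 7.29) = sqrt(21.73) = 4.6615

|z| = 4.6615


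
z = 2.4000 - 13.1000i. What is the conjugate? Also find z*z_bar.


z_bar = 2.4000 + 13.1000i
z*z_bar = 2.4^2 + (-13.1)^2 = 5.76 + 171.61 = 177.37

z_bar = 2.4000 + 13.1000i, z*z_bar = 177.37


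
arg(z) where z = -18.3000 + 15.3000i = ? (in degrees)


Re = -18.3, Im = 15.3
arg = atan2(15.3, -18.3) = 140.1022 degrees

arg(z) = 140.1022 degrees


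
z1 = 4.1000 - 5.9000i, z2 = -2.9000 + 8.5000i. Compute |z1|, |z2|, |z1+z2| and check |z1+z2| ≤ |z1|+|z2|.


|z1| = sqrt(4.1^2 + (-5.9)^2) = sqrt(51.62) = 7.1847
|z2| = sqrt((-2.9)^2 + 8.5^2) = sqrt(80.66) = 8.9811
z1+z2 = 1.2000 + 2.6000i
|z1+z2| = sqrt(8.2) = 2.8636
|z1|+|z2| = 7.1847 + 8.9811 = 16.1658

|z1+z2| = 2.8636 ≤ |z1|+|z2| = 16.1658 (verified)


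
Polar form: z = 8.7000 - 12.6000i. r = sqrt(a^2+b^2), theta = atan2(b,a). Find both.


r = sqrt(75.69+158.76) = sqrt(234.45) = 15.3118
theta = atan2(-12.6, 8.7) = -55.3758 degrees

r = 15.3118, theta = -55.3758 degrees


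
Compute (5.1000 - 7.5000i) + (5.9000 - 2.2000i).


Real: 5.1 + 5.9 = 11
Imag: -7.5 - 2.2 = -9.7

11.0000 - 9.7000i


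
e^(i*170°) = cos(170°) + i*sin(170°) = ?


cos(170°) = -0.9848
sin(170°) = 0.1736

e^(i*170°) = -0.9848 + 0.1736i


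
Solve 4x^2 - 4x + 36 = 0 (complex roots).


disc = (-4)^2 - 4*4*36 = 16 - 576 = -560
sqrt(|disc|) = sqrt(560) = 23.6643
Real part = 4/(2*4) = 0.5000
Imag part = 23.6643/(2*4) = 2.9580

0.5000 ± 2.9580i


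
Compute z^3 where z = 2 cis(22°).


r^3 = 2^3 = 8
n*theta = 3*22° = 66° = 66° (mod 360)
a = 8*cos(66°) = 3.2539
b = 8*sin(66°) = 7.3084

8 cis(66°) = 3.2539 + 7.3084i


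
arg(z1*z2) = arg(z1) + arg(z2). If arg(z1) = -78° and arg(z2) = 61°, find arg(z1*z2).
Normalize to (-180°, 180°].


arg(z1*z2) = -78° + 61° = -17°
Normalized to (-180°, 180°]: -17°

-17°


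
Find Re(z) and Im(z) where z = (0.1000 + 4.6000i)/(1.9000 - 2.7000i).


Multiply by conjugate: (0.1000 + 4.6000i)(1.9000 + 2.7000i) / (1.9^2 + (-2.7)^2)
Numerator real = 0.1*1.9 + 4.6*(-2.7) = -12.23
Numerator imag = 4.6*1.9 - 0.1*(-2.7) = 9.01
Denominator = 10.9
Re(z) = -12.23/10.9 = -1.1220
Im(z) = 9.01/10.9 = 0.8266

Re(z) = -1.1220, Im(z) = 0.8266


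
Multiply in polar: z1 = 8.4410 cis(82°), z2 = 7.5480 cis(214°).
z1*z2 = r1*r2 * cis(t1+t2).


r = 8.4410 * 7.5480 = 63.7127
theta = 82° + 214° = 296° = 296° (mod 360)

63.7127 cis(296°)


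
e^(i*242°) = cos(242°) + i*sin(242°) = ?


cos(242°) = -0.4695
sin(242°) = -0.8829

e^(i*242°) = -0.4695 - 0.8829i


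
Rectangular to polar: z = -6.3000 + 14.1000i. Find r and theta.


r = sqrt(39.69+198.81) = sqrt(238.5) = 15.4434
theta = atan2(14.1, -6.3) = 114.0755 degrees

r = 15.4434, theta = 114.0755 degrees


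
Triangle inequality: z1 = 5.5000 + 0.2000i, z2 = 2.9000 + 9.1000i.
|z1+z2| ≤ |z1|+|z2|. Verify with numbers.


|z1| = sqrt(5.5^2 + 0.2^2) = sqrt(30.29) = 5.5036
|z2| = sqrt(2.9^2 + 9.1^2) = sqrt(91.22) = 9.5509
z1+z2 = 8.4000 + 9.3000i
|z1+z2| = sqrt(157.05) = 12.5320
|z1|+|z2| = 5.5036 + 9.5509 = 15.0545

|z1+z2| = 12.5320 ≤ |z1|+|z2| = 15.0545 (verified)


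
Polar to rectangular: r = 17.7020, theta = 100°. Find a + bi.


a = 17.7020*cos(100°) = 17.7020*(-0.173648) = -3.0739
b = 17.7020*sin(100°) = 17.7020*0.98481 = 17.4331

-3.0739 + 17.4331i


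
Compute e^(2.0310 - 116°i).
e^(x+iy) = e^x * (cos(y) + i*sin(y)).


e^2.0310 = 7.6217
cos(-116°) = -0.43837
sin(-116°) = -0.89879
Real = 7.6217*(-0.43837) = -3.3411
Imag = 7.6217*(-0.89879) = -6.8503

-3.3411 - 6.8503i


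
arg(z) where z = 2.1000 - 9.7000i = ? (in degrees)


Re = 2.1, Im = -9.7
arg = atan2(-9.7, 2.1) = -77.7843 degrees

arg(z) = -77.7843 degrees


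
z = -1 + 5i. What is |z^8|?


|z| = sqrt(1+25) = sqrt(26) = 5.0990
|z^8| = |z|^8 = (sqrt(26))^8 = 26^4 = 456976

|z^8| = 456976


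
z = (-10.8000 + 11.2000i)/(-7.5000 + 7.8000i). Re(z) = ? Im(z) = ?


Multiply by conjugate: (-10.8000 + 11.2000i)(-7.5000 - 7.8000i) / ((-7.5)^2 + 7.8^2)
Numerator real = -10.8*(-7.5) + 11.2*7.8 = 168.36
Numerator imag = 11.2*(-7.5) - (-10.8)*7.8 = 0.24
Denominator = 117.09
Re(z) = 168.36/117.09 = 1.4379
Im(z) = 0.24/117.09 = 0.0020

Re(z) = 1.4379, Im(z) = 0.0020


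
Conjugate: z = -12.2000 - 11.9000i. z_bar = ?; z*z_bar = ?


z_bar = -12.2000 + 11.9000i
z*z_bar = (-12.2)^2 + (-11.9)^2 = 148.84 + 141.61 = 290.45

z_bar = -12.2000 + 11.9000i, z*z_bar = 290.45


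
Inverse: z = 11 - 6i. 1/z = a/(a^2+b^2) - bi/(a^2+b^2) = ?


|z|^2 = 121+36 = 157
1/z = (11 + 6i)/157

1/z = 0.0701 + 0.0382i


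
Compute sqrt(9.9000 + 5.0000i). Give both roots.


|z| = sqrt(98.01+25) = 11.0910
sqrt((|z|+a)/2) = sqrt((11.0910+9.9)/2) = sqrt(10.4955) = 3.2397
sqrt((|z|-a)/2) = sqrt((11.0910-9.9)/2) = sqrt(0.5955) = 0.7717

±(3.2397 + 0.7717i) i.e. 3.2397 + 0.7717i and -3.2397 - 0.7717i


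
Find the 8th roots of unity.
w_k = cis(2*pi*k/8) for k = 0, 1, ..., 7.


The 8th roots of unity are cis(360k/8°) for k=0..7
Angle step = 360/8 = 45°
Primitive root: cis(45°)
Primitive root = 0.7071 + 0.7071i

8 roots at angles: 0°, 45°, 90°, 135°, 180°, 225°, 270°, 315°


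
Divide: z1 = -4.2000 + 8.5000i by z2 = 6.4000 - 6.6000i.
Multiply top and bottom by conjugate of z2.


Conjugate of z2 = 6.4000 + 6.6000i
Numerator: (-4.2000 + 8.5000i)(6.4000 + 6.6000i) = -82.9800 + 26.6800i
Denominator: 6.4^2 + (-6.6)^2 = 84.52
Result = (-82.9800 + 26.6800i)/84.52

-0.9818 + 0.3157i


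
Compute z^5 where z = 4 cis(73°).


r^5 = 4^5 = 1024
n*theta = 5*73° = 365° = 5° (mod 360)
a = 1024*cos(5°) = 1020.1034
b = 1024*sin(5°) = 89.2475

1024 cis(5°) = 1020.1034 + 89.2475i


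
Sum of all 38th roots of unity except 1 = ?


With w = e^(2*pi*i/38), all 38 of the 38th roots of unity w^0 = 1, w, ..., w^(37) sum to 0: 1 + w + ... + w^(37) = (1 - w^38)/(1 - w) = 0 since w^38 = 1, w ≠ 1.
Removing the root 1: w + w^2 + ... + w^(37) = 0 - 1 = -1

Sum = -1


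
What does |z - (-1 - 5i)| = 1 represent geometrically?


|z - z0| = r is a circle with center z0 and radius r.
Center = (-1, -5), radius = 1

Circle with center (-1, -5) and radius 1


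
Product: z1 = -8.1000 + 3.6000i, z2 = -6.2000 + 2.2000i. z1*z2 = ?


Real = -8.1*(-6.2) - 3.6*2.2 = 50.22 - 7.92 = 42.3
Imag = -8.1*2.2 - (6.2)*3.6 = -17.82 - (22.32) = -40.14

42.3000 - 40.1400i


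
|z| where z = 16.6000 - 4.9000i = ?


|z| = sqrt(16.6^2 + (-4.9)^2) = sqrt(275.56 + 24.01) = sqrt(299.57) = 17.3081

|z| = 17.3081


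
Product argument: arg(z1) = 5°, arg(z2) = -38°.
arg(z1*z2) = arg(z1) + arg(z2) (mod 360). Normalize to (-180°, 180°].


arg(z1*z2) = 5° - 38° = -33°
Normalized to (-180°, 180°]: -33°

-33°


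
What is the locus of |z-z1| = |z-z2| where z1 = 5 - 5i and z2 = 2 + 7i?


Equal distances means the locus is the perpendicular bisector of z1 and z2.
Midpoint = ((5+2)/2, (-5+7)/2) = (3.5000, 1.0000)

Perpendicular bisector through (3.5000, 1.0000)


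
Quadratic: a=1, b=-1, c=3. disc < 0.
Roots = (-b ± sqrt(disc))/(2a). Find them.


disc = (-1)^2 - 4*1*3 = 1 - 12 = -11
sqrt(|disc|) = sqrt(11) = 3.3166
Real part = 1/(2*1) = 0.5000
Imag part = 3.3166/(2*1) = 1.6583

0.5000 ± 1.6583i


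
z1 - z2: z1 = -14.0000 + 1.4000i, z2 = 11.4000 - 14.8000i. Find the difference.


Real: -14 - 11.4 = -25.4
Imag: 1.4 + 14.8 = 16.2

-25.4000 + 16.2000i


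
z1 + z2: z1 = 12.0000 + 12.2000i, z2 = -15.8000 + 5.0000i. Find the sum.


Real: 12 - 15.8 = -3.8
Imag: 12.2 + 5 = 17.2

-3.8000 + 17.2000i


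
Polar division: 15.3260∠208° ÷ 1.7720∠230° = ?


r = 15.3260 / 1.7720 = 8.6490
theta = 208° - 230° = -22° = 338° (mod 360)

8.6490 cis(338°)


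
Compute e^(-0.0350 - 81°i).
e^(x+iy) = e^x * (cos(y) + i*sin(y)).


e^-0.0350 = 0.9656
cos(-81°) = 0.156434
sin(-81°) = -0.9877
Real = 0.9656*0.156434 = 0.1511
Imag = 0.9656*(-0.9877) = -0.9537

0.1511 - 0.9537i


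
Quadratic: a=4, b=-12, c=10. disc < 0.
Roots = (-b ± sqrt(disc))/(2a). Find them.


disc = (-12)^2 - 4*4*10 = 144 - 160 = -16
sqrt(|disc|) = sqrt(16) = 4.0000
Real part = 12/(2*4) = 1.5000
Imag part = 4.0000/(2*4) = 0.5000

1.5000 ± 0.5000i


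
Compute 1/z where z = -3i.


|z|^2 = 0+9 = 9
1/z = (0 + 3i)/9

1/z = 0 + 0.3333i


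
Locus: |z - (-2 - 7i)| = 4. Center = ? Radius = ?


|z - z0| = r is a circle with center z0 and radius r.
Center = (-2, -7), radius = 4

Circle with center (-2, -7) and radius 4


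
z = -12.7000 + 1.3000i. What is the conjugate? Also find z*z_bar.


z_bar = -12.7000 - 1.3000i
z*z_bar = (-12.7)^2 + 1.3^2 = 161.29 + 1.69 = 162.98

z_bar = -12.7000 - 1.3000i, z*z_bar = 162.98


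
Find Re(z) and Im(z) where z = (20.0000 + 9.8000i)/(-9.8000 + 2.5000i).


Multiply by conjugate: (20.0000 + 9.8000i)(-9.8000 - 2.5000i) / ((-9.8)^2 + 2.5^2)
Numerator real = 20*(-9.8) + 9.8*2.5 = -171.5
Numerator imag = 9.8*(-9.8) - 20*2.5 = -146.04
Denominator = 102.29
Re(z) = -171.5/102.29 = -1.6766
Im(z) = -146.04/102.29 = -1.4277

Re(z) = -1.6766, Im(z) = -1.4277


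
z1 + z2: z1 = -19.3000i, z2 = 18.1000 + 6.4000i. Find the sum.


Real: 0 + 18.1 = 18.1
Imag: -19.3 + 6.4 = -12.9

18.1000 - 12.9000i


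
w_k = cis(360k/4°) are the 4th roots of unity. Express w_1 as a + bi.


Angle = 360*1/4 = 90°
a = cos(90°) = 0
b = sin(90°) = 1.0000

0 + 1.0000i


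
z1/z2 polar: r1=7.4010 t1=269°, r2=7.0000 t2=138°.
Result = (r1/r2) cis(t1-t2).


r = 7.4010 / 7.0000 = 1.0573
theta = 269° - 138° = 131° = 131° (mod 360)

1.0573 cis(131°)


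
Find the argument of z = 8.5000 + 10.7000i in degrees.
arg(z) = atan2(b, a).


Re = 8.5, Im = 10.7
arg = atan2(10.7, 8.5) = 51.5366 degrees

arg(z) = 51.5366 degrees


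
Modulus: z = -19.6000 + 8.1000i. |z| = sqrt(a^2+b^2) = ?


|z| = sqrt((-19.6)^2 + 8.1^2) = sqrt(384.16 + 65.61) = sqrt(449.77) = 21.2078

|z| = 21.2078


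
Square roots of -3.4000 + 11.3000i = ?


|z| = sqrt(11.56+127.69) = 11.8004
sqrt((|z|+a)/2) = sqrt((11.8004+(-3.4))/2) = sqrt(4.2002) = 2.0494
sqrt((|z|-a)/2) = sqrt((11.8004-(-3.4))/2) = sqrt(7.6002) = 2.7568

±(2.0494 + 2.7568i) i.e. 2.0494 + 2.7568i and -2.0494 - 2.7568i


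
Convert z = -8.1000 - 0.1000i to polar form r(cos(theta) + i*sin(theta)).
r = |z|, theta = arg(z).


r = sqrt(65.61+0.01) = sqrt(65.62) = 8.1006
theta = atan2(-0.1, -8.1) = -179.2927 degrees

r = 8.1006, theta = -179.2927 degrees


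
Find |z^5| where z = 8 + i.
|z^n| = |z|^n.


|z| = sqrt(64+1) = sqrt(65) = 8.0623
|z^5| = |z|^5 = (sqrt(65))^5 = 65^2 * sqrt(65) = 4225*sqrt(65)

|z^5| = 4225*sqrt(65) ≈ 34063.0390


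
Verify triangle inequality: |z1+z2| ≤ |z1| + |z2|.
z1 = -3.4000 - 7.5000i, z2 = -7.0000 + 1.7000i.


|z1| = sqrt((-3.4)^2 + (-7.5)^2) = sqrt(67.81) = 8.2347
|z2| = sqrt((-7)^2 + 1.7^2) = sqrt(51.89) = 7.2035
z1+z2 = -10.4000 - 5.8000i
|z1+z2| = sqrt(141.8) = 11.9080
|z1|+|z2| = 8.2347 + 7.2035 = 15.4382

|z1+z2| = 11.9080 ≤ |z1|+|z2| = 15.4382 (verified)


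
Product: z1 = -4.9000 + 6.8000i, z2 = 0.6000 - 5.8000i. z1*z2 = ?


Real = -4.9*0.6 - 6.8*(-5.8) = -2.94 - (-39.44) = 36.5
Imag = -4.9*(-5.8) + 0.6*6.8 = 28.42 + 4.08 = 32.5

36.5000 + 32.5000i


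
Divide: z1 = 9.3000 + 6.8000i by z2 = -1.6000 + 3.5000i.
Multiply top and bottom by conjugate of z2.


Conjugate of z2 = -1.6000 - 3.5000i
Numerator: (9.3000 + 6.8000i)(-1.6000 - 3.5000i) = 8.9200 - 43.4300i
Denominator: (-1.6)^2 + 3.5^2 = 14.81
Result = (8.9200 - 43.4300i)/14.81

0.6023 - 2.9325i


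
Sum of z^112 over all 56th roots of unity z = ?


The roots are w_k = w^k with w = e^(2*pi*i/56), and (w^k)^112 = (w^112)^k.
So S = 1 + u + u^2 + ... + u^(55) with u = w^112.
112 = 2*56 + 0, so 112 is a multiple of 56 and u = (w^56)^2 = 1.
Every one of the 56 terms equals 1: S = 56

S = 56


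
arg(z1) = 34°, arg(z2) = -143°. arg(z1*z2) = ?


arg(z1*z2) = 34° - 143° = -109°
Normalized to (-180°, 180°]: -109°

-109°


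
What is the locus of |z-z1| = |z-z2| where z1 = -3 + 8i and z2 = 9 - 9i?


Equal distances means the locus is the perpendicular bisector of z1 and z2.
Midpoint = ((-3+9)/2, (8+(-9))/2) = (3.0000, -0.5000)

Perpendicular bisector through (3.0000, -0.5000)


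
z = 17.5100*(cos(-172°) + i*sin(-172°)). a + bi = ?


a = 17.5100*cos(-172°) = 17.5100*(-0.99027) = -17.3396
b = 17.5100*sin(-172°) = 17.5100*(-0.13917) = -2.4369

-17.3396 - 2.4369i


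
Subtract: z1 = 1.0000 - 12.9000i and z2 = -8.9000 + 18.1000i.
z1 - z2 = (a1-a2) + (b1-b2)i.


Real: 1 + 8.9 = 9.9
Imag: -12.9 - 18.1 = -31

9.9000 - 31.0000i


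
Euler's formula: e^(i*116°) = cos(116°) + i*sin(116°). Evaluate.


cos(116°) = -0.4384
sin(116°) = 0.8988

e^(i*116°) = -0.4384 + 0.8988i


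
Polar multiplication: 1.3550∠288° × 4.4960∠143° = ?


r = 1.3550 * 4.4960 = 6.0921
theta = 288° + 143° = 431° = 71° (mod 360)

6.0921 cis(71°)


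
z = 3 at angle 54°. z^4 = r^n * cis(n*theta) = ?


r^4 = 3^4 = 81
n*theta = 4*54° = 216° = 216° (mod 360)
a = 81*cos(216°) = -65.5304
b = 81*sin(216°) = -47.6106

81 cis(216°) = -65.5304 - 47.6106i


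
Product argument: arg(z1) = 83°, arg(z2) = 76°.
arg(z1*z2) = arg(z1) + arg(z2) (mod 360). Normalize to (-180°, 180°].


arg(z1*z2) = 83° + 76° = 159°
Normalized to (-180°, 180°]: 159°

159°


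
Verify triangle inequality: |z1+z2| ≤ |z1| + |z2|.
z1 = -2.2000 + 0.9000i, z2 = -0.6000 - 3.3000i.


|z1| = sqrt((-2.2)^2 + 0.9^2) = sqrt(5.65) = 2.3770
|z2| = sqrt((-0.6)^2 + (-3.3)^2) = sqrt(11.25) = 3.3541
z1+z2 = -2.8000 - 2.4000i
|z1+z2| = sqrt(13.6) = 3.6878
|z1|+|z2| = 2.3770 + 3.3541 = 5.7311

|z1+z2| = 3.6878 ≤ |z1|+|z2| = 5.7311 (verified)


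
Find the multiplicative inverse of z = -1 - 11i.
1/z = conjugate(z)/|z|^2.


|z|^2 = 1+121 = 122
1/z = (-1 + 11i)/122

1/z = -0.0082 + 0.0902i


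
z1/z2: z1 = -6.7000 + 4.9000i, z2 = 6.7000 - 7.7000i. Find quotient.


Conjugate of z2 = 6.7000 + 7.7000i
Numerator: (-6.7000 + 4.9000i)(6.7000 + 7.7000i) = -82.6200 - 18.7600i
Denominator: 6.7^2 + (-7.7)^2 = 104.18
Result = (-82.6200 - 18.7600i)/104.18

-0.7931 - 0.1801i


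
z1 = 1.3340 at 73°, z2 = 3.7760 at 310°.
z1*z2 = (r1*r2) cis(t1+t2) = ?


r = 1.3340 * 3.7760 = 5.0372
theta = 73° + 310° = 383° = 23° (mod 360)

5.0372 cis(23°)


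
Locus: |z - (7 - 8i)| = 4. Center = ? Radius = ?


|z - z0| = r is a circle with center z0 and radius r.
Center = (7, -8), radius = 4

Circle with center (7, -8) and radius 4


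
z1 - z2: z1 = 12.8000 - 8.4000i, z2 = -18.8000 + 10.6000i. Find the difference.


Real: 12.8 + 18.8 = 31.6
Imag: -8.4 - 10.6 = -19

31.6000 - 19.0000i


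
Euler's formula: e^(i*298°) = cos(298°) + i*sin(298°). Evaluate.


cos(298°) = 0.4695
sin(298°) = -0.8829

e^(i*298°) = 0.4695 - 0.8829i


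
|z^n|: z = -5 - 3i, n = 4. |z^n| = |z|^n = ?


|z| = sqrt(25+9) = sqrt(34) = 5.8310
|z^4| = |z|^4 = (sqrt(34))^4 = 34^2 = 1156

|z^4| = 1156


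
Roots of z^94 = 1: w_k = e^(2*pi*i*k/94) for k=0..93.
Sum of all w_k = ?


The sum of all 94th roots of unity is 0.
Geometric series: (1 - w^94)/(1 - w) = (1-1)/(1-w) = 0 since w^94 = 1, w ≠ 1.
Alternatively: coefficient of z^93 in z^94 - 1 is 0.

0


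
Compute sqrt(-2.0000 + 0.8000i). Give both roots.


|z| = sqrt(4+0.64) = 2.1541
sqrt((|z|+a)/2) = sqrt((2.1541+(-2))/2) = sqrt(0.0770) = 0.2775
sqrt((|z|-a)/2) = sqrt((2.1541-(-2))/2) = sqrt(2.0770) = 1.4412

±(0.2775 + 1.4412i) i.e. 0.2775 + 1.4412i and -0.2775 - 1.4412i


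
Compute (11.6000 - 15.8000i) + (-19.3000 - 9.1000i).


Real: 11.6 - 19.3 = -7.7
Imag: -15.8 - 9.1 = -24.9

-7.7000 - 24.9000i


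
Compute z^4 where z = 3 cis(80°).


r^4 = 3^4 = 81
n*theta = 4*80° = 320° = 320° (mod 360)
a = 81*cos(320°) = 62.0496
b = 81*sin(320°) = -52.0658

81 cis(320°) = 62.0496 - 52.0658i


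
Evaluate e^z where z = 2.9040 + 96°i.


e^2.9040 = 18.2470
cos(96°) = -0.104528
sin(96°) = 0.99452
Real = 18.2470*(-0.104528) = -1.9073
Imag = 18.2470*0.99452 = 18.1470

-1.9073 + 18.1470i


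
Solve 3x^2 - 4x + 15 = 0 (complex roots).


disc = (-4)^2 - 4*3*15 = 16 - 180 = -164
sqrt(|disc|) = sqrt(164) = 12.8062
Real part = 4/(2*3) = 0.6667
Imag part = 12.8062/(2*3) = 2.1344

0.6667 ± 2.1344i


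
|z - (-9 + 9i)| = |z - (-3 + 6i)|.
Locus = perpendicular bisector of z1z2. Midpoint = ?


Equal distances means the locus is the perpendicular bisector of z1 and z2.
Midpoint = ((-9+(-3))/2, (9+6)/2) = (-6.0000, 7.5000)

Perpendicular bisector through (-6.0000, 7.5000)


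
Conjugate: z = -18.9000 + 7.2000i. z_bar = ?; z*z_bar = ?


z_bar = -18.9000 - 7.2000i
z*z_bar = (-18.9)^2 + 7.2^2 = 357.21 + 51.84 = 409.05

z_bar = -18.9000 - 7.2000i, z*z_bar = 409.05


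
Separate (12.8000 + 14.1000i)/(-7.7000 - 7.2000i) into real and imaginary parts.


Multiply by conjugate: (12.8000 + 14.1000i)(-7.7000 + 7.2000i) / ((-7.7)^2 + (-7.2)^2)
Numerator real = 12.8*(-7.7) + 14.1*(-7.2) = -200.08
Numerator imag = 14.1*(-7.7) - 12.8*(-7.2) = -16.41
Denominator = 111.13
Re(z) = -200.08/111.13 = -1.8004
Im(z) = -16.41/111.13 = -0.1477

Re(z) = -1.8004, Im(z) = -0.1477


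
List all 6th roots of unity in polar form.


The 6th roots of unity are cis(360k/6°) for k=0..5
Angle step = 360/6 = 60°
Primitive root: cis(60°)
Primitive root = 0.5000 + 0.8660i

6 roots at angles: 0°, 60°, 120°, 180°, 240°, 300°


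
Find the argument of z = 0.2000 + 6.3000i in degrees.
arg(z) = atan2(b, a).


Re = 0.2, Im = 6.3
arg = atan2(6.3, 0.2) = 88.1817 degrees

arg(z) = 88.1817 degrees


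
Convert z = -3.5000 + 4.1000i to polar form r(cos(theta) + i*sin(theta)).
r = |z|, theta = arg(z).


r = sqrt(12.25+16.81) = sqrt(29.06) = 5.3907
theta = atan2(4.1, -3.5) = 130.4860 degrees

r = 5.3907, theta = 130.4860 degrees


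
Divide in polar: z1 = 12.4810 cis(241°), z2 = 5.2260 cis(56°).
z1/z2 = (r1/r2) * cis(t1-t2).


r = 12.4810 / 5.2260 = 2.3883
theta = 241° - 56° = 185° = 185° (mod 360)

2.3883 cis(185°)


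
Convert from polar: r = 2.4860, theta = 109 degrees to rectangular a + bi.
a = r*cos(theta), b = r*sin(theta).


a = 2.4860*cos(109°) = 2.4860*(-0.3256) = -0.8094
b = 2.4860*sin(109°) = 2.4860*0.94552 = 2.3506

-0.8094 + 2.3506i


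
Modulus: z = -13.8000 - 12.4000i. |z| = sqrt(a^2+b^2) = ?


|z| = sqrt((-13.8)^2 + (-12.4)^2) = sqrt(190.44 + 153.76) = sqrt(344.2) = 18.5526

|z| = 18.5526


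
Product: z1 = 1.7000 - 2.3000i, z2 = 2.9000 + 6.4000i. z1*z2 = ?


Real = 1.7*2.9 - (-2.3)*6.4 = 4.93 - (-14.72) = 19.65
Imag = 1.7*6.4 + 2.9*(-2.3) = 10.88 - (6.67) = 4.21

19.6500 + 4.2100i


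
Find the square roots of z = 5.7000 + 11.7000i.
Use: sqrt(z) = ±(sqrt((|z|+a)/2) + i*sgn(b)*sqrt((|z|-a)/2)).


|z| = sqrt(32.49+136.89) = 13.0146
sqrt((|z|+a)/2) = sqrt((13.0146+5.7)/2) = sqrt(9.3573) = 3.0590
sqrt((|z|-a)/2) = sqrt((13.0146-5.7)/2) = sqrt(3.6573) = 1.9124

±(3.0590 + 1.9124i) i.e. 3.0590 + 1.9124i and -3.0590 - 1.9124i


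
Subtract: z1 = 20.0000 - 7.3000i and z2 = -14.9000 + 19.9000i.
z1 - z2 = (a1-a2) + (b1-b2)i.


Real: 20 + 14.9 = 34.9
Imag: -7.3 - 19.9 = -27.2

34.9000 - 27.2000i


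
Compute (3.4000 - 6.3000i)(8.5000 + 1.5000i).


Real = 3.4*8.5 - (-6.3)*1.5 = 28.9 - (-9.45) = 38.35
Imag = 3.4*1.5 + 8.5*(-6.3) = 5.1 - (53.55) = -48.45

38.3500 - 48.4500i


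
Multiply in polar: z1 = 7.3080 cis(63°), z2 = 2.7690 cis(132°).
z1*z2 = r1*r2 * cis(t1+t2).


r = 7.3080 * 2.7690 = 20.2359
theta = 63° + 132° = 195° = 195° (mod 360)

20.2359 cis(195°)


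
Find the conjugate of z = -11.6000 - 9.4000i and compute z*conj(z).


z_bar = -11.6000 + 9.4000i
z*z_bar = (-11.6)^2 + (-9.4)^2 = 134.56 + 88.36 = 222.92

z_bar = -11.6000 + 9.4000i, z*z_bar = 222.92


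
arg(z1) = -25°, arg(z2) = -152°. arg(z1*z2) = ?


arg(z1*z2) = -25° - 152° = -177°
Normalized to (-180°, 180°]: -177°

-177°


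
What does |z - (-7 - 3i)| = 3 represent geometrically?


|z - z0| = r is a circle with center z0 and radius r.
Center = (-7, -3), radius = 3

Circle with center (-7, -3) and radius 3


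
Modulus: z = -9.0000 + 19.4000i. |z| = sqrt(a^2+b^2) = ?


|z| = sqrt((-9)^2 + 19.4^2) = sqrt(81 + 376.36) = sqrt(457.36) = 21.3860

|z| = 21.3860


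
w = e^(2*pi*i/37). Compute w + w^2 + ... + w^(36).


With w = e^(2*pi*i/37), all 37 of the 37th roots of unity w^0 = 1, w, ..., w^(36) sum to 0: 1 + w + ... + w^(36) = (1 - w^37)/(1 - w) = 0 since w^37 = 1, w ≠ 1.
Removing the root 1: w + w^2 + ... + w^(36) = 0 - 1 = -1

Sum = -1


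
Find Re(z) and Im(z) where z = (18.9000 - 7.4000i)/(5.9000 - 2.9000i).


Multiply by conjugate: (18.9000 - 7.4000i)(5.9000 + 2.9000i) / (5.9^2 + (-2.9)^2)
Numerator real = 18.9*5.9 - (7.4)*(-2.9) = 132.97
Numerator imag = -7.4*5.9 - 18.9*(-2.9) = 11.15
Denominator = 43.22
Re(z) = 132.97/43.22 = 3.0766
Im(z) = 11.15/43.22 = 0.2580

Re(z) = 3.0766, Im(z) = 0.2580


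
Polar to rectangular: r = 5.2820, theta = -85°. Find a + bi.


a = 5.2820*cos(-85°) = 5.2820*0.08716 = 0.4604
b = 5.2820*sin(-85°) = 5.2820*(-0.9962) = -5.2619

0.4604 - 5.2619i


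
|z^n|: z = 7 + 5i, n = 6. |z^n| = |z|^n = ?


|z| = sqrt(49+25) = sqrt(74) = 8.6023
|z^6| = |z|^6 = (sqrt(74))^6 = 74^3 = 405224

|z^6| = 405224


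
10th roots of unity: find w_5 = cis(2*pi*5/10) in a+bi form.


Angle = 360*5/10 = 180°
a = cos(180°) = -1.0000
b = sin(180°) = 0

-1.0000 + 0i


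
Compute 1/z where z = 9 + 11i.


|z|^2 = 81+121 = 202
1/z = (9 - 11i)/202

1/z = 0.0446 - 0.0545i


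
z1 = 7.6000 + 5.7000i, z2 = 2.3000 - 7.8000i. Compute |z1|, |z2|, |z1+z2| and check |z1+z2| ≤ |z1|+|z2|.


|z1| = sqrt(7.6^2 + 5.7^2) = sqrt(90.25) = 9.5000
|z2| = sqrt(2.3^2 + (-7.8)^2) = sqrt(66.13) = 8.1320
z1+z2 = 9.9000 - 2.1000i
|z1+z2| = sqrt(102.42) = 10.1203
|z1|+|z2| = 9.5000 + 8.1320 = 17.6320

|z1+z2| = 10.1203 ≤ |z1|+|z2| = 17.6320 (verified)


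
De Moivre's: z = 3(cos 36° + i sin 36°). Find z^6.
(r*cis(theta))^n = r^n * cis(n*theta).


r^6 = 3^6 = 729
n*theta = 6*36° = 216° = 216° (mod 360)
a = 729*cos(216°) = -589.7734
b = 729*sin(216°) = -428.4954

729 cis(216°) = -589.7734 - 428.4954i


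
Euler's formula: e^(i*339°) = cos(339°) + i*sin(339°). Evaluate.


cos(339°) = 0.9336
sin(339°) = -0.3584

e^(i*339°) = 0.9336 - 0.3584i


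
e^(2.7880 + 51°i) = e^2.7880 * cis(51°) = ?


e^2.7880 = 16.24849
cos(51°) = 0.62932
sin(51°) = 0.777146
Real = 16.24849*0.62932 = 10.2255
Imag = 16.24849*0.777146 = 12.6274

10.2255 + 12.6274i


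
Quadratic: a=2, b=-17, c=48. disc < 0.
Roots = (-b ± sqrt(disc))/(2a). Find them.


disc = (-17)^2 - 4*2*48 = 289 - 384 = -95
sqrt(|disc|) = sqrt(95) = 9.7468
Real part = 17/(2*2) = 4.2500
Imag part = 9.7468/(2*2) = 2.4367

4.2500 ± 2.4367i


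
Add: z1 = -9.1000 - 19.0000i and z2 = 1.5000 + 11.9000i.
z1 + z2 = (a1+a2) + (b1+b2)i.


Real: -9.1 + 1.5 = -7.6
Imag: -19 + 11.9 = -7.1

-7.6000 - 7.1000i


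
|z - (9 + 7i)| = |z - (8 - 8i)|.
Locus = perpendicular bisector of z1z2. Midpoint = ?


Equal distances means the locus is the perpendicular bisector of z1 and z2.
Midpoint = ((9+8)/2, (7+(-8))/2) = (8.5000, -0.5000)

Perpendicular bisector through (8.5000, -0.5000)


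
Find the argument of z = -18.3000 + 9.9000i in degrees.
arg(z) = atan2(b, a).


Re = -18.3, Im = 9.9
arg = atan2(9.9, -18.3) = 151.5873 degrees

arg(z) = 151.5873 degrees


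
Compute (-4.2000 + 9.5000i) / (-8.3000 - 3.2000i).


Conjugate of z2 = -8.3000 + 3.2000i
Numerator: (-4.2000 + 9.5000i)(-8.3000 + 3.2000i) = 4.4600 - 92.2900i
Denominator: (-8.3)^2 + (-3.2)^2 = 79.13
Result = (4.4600 - 92.2900i)/79.13

0.0564 - 1.1663i


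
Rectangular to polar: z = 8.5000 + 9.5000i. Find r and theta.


r = sqrt(72.25+90.25) = sqrt(162.5) = 12.7475
theta = atan2(9.5, 8.5) = 48.1798 degrees

r = 12.7475, theta = 48.1798 degrees


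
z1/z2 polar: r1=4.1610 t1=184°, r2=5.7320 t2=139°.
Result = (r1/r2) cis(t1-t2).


r = 4.1610 / 5.7320 = 0.7259
theta = 184° - 139° = 45° = 45° (mod 360)

0.7259 cis(45°)


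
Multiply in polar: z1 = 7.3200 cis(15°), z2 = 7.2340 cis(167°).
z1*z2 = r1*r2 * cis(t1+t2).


r = 7.3200 * 7.2340 = 52.9529
theta = 15° + 167° = 182° = 182° (mod 360)

52.9529 cis(182°)


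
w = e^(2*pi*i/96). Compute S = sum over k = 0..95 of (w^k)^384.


The roots are w_k = w^k with w = e^(2*pi*i/96), and (w^k)^384 = (w^384)^k.
So S = 1 + u + u^2 + ... + u^(95) with u = w^384.
384 = 4*96 + 0, so 384 is a multiple of 96 and u = (w^96)^4 = 1.
Every one of the 96 terms equals 1: S = 96

S = 96


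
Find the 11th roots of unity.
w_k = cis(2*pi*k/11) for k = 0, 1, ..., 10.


The 11th roots of unity are cis(360k/11°) for k=0..10
Angle step = 360/11 = 32.7273°
Primitive root: cis(32.7273°)
Primitive root = 0.8413 + 0.5406i

11 roots at angles: 0°, 32.7273°, 65.4545°, 98.1818°, 130.9091°, 163.6364°, 196.3636°, 229.0909°, 261.8182°, 294.5455°, 327.2727°


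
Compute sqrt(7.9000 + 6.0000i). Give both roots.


|z| = sqrt(62.41+36) = 9.9202
sqrt((|z|+a)/2) = sqrt((9.9202+7.9)/2) = sqrt(8.9101) = 2.9850
sqrt((|z|-a)/2) = sqrt((9.9202-7.9)/2) = sqrt(1.0101) = 1.0050

±(2.9850 + 1.0050i) i.e. 2.9850 + 1.0050i and -2.9850 - 1.0050i


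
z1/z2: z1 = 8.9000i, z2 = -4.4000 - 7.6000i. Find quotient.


Conjugate of z2 = -4.4000 + 7.6000i
Numerator: (8.9000i)(-4.4000 + 7.6000i) = -67.6400 - 39.1600i
Denominator: (-4.4)^2 + (-7.6)^2 = 77.12
Result = (-67.6400 - 39.1600i)/77.12

-0.8771 - 0.5078i


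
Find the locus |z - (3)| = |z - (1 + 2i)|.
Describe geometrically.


Equal distances means the locus is the perpendicular bisector of z1 and z2.
Midpoint = ((3+1)/2, (0+2)/2) = (2.0000, 1.0000)

Perpendicular bisector through (2.0000, 1.0000)


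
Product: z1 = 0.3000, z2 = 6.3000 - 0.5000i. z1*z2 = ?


Real = 0.3*6.3 - 0*(-0.5) = 1.89 - 0 = 1.89
Imag = 0.3*(-0.5) + 6.3*0 = -0.15 + 0 = -0.15

1.8900 - 0.1500i


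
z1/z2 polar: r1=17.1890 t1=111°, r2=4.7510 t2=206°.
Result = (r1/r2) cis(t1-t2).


r = 17.1890 / 4.7510 = 3.6180
theta = 111° - 206° = -95° = 265° (mod 360)

3.6180 cis(265°)


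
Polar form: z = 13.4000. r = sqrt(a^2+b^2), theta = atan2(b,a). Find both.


r = sqrt(179.56+0) = sqrt(179.56) = 13.4000
theta = atan2(0, 13.4) = 0 degrees

r = 13.4000, theta = 0 degrees


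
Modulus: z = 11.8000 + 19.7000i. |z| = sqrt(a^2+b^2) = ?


|z| = sqrt(11.8^2 + 19.7^2) = sqrt(139.24 + 388.09) = sqrt(527.33) = 22.9637

|z| = 22.9637


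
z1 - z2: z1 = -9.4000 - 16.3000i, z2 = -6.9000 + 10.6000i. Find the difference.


Real: -9.4 + 6.9 = -2.5
Imag: -16.3 - 10.6 = -26.9

-2.5000 - 26.9000i


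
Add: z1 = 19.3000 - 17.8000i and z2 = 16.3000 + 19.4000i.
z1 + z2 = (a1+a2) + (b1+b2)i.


Real: 19.3 + 16.3 = 35.6
Imag: -17.8 + 19.4 = 1.6

35.6000 + 1.6000i


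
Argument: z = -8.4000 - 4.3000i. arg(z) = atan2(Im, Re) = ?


Re = -8.4, Im = -4.3
arg = atan2(-4.3, -8.4) = -152.8919 degrees

arg(z) = -152.8919 degrees


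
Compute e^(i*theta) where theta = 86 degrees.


cos(86°) = 0.0698
sin(86°) = 0.9976

e^(i*86°) = 0.0698 + 0.9976i


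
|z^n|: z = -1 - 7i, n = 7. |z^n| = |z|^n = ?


|z| = sqrt(1+49) = sqrt(50) = 7.0711
|z^7| = |z|^7 = (sqrt(50))^7 = 50^3 * sqrt(50) = 125000*sqrt(50)

|z^7| = 125000*sqrt(50) ≈ 883883.4765


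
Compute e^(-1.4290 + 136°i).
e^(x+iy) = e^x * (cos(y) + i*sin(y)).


e^-1.4290 = 0.2395
cos(136°) = -0.7193
sin(136°) = 0.6947
Real = 0.2395*(-0.7193) = -0.1723
Imag = 0.2395*0.6947 = 0.1664

-0.1723 + 0.1664i


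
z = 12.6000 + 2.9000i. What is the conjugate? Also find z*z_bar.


z_bar = 12.6000 - 2.9000i
z*z_bar = 12.6^2 + 2.9^2 = 158.76 + 8.41 = 167.17

z_bar = 12.6000 - 2.9000i, z*z_bar = 167.17


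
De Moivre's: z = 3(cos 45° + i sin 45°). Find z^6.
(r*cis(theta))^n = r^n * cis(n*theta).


r^6 = 3^6 = 729
n*theta = 6*45° = 270° = 270° (mod 360)
a = 729*cos(270°) = 0
b = 729*sin(270°) = -729.0000

729 cis(270°) = 0 - 729.0000i


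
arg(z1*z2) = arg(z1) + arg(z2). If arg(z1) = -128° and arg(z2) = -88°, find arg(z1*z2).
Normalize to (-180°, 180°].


arg(z1*z2) = -128° - 88° = -216°
Normalized to (-180°, 180°]: 144°

144°


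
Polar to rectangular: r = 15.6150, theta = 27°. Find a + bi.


a = 15.6150*cos(27°) = 15.6150*0.89101 = 13.9131
b = 15.6150*sin(27°) = 15.6150*0.45399 = 7.0891

13.9131 + 7.0891i


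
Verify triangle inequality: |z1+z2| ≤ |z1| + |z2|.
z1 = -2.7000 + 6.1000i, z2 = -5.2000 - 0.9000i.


|z1| = sqrt((-2.7)^2 + 6.1^2) = sqrt(44.5) = 6.6708
|z2| = sqrt((-5.2)^2 + (-0.9)^2) = sqrt(27.85) = 5.2773
z1+z2 = -7.9000 + 5.2000i
|z1+z2| = sqrt(89.45) = 9.4578
|z1|+|z2| = 6.6708 + 5.2773 = 11.9481

|z1+z2| = 9.4578 ≤ |z1|+|z2| = 11.9481 (verified)


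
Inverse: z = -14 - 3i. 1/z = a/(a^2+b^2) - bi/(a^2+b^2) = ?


|z|^2 = 196+9 = 205
1/z = (-14 + 3i)/205

1/z = -0.0683 + 0.0146i


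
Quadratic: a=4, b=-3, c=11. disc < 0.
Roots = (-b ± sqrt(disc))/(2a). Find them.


disc = (-3)^2 - 4*4*11 = 9 - 176 = -167
sqrt(|disc|) = sqrt(167) = 12.9228
Real part = 3/(2*4) = 0.3750
Imag part = 12.9228/(2*4) = 1.6154

0.3750 ± 1.6154i


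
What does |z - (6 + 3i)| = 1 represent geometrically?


|z - z0| = r is a circle with center z0 and radius r.
Center = (6, 3), radius = 1

Circle with center (6, 3) and radius 1


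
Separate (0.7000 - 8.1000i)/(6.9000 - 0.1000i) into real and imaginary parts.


Multiply by conjugate: (0.7000 - 8.1000i)(6.9000 + 0.1000i) / (6.9^2 + (-0.1)^2)
Numerator real = 0.7*6.9 - (8.1)*(-0.1) = 5.64
Numerator imag = -8.1*6.9 - 0.7*(-0.1) = -55.82
Denominator = 47.62
Re(z) = 5.64/47.62 = 0.1184
Im(z) = -55.82/47.62 = -1.1722

Re(z) = 0.1184, Im(z) = -1.1722


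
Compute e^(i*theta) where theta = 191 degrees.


cos(191°) = -0.9816
sin(191°) = -0.1908

e^(i*191°) = -0.9816 - 0.1908i


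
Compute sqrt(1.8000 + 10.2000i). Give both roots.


|z| = sqrt(3.24+104.04) = 10.3576
sqrt((|z|+a)/2) = sqrt((10.3576+1.8)/2) = sqrt(6.0788) = 2.4655
sqrt((|z|-a)/2) = sqrt((10.3576-1.8)/2) = sqrt(4.2788) = 2.0685

±(2.4655 + 2.0685i) i.e. 2.4655 + 2.0685i and -2.4655 - 2.0685i


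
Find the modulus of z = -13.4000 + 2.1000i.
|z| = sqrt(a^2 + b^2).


|z| = sqrt((-13.4)^2 + 2.1^2) = sqrt(179.56 + 4.41) = sqrt(183.97) = 13.5636

|z| = 13.5636
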